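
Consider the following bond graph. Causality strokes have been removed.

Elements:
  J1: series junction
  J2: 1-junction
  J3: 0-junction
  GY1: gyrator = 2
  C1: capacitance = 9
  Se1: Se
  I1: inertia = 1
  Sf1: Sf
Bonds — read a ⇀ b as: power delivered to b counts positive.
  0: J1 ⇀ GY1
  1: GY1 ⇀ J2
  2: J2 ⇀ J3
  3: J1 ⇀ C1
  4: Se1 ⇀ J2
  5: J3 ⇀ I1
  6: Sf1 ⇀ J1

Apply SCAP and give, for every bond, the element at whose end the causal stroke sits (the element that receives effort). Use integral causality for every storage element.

bond 0 stroke→J1
bond 1 stroke→J2
bond 2 stroke→J3
bond 3 stroke→J1
bond 4 stroke→J2
bond 5 stroke→I1
bond 6 stroke→Sf1

b4 stroke→J2  (source Se1 imposes e)
b6 stroke→Sf1  (Sf1 fixes flow; stroke at Sf1)
b0 stroke→J1  (common-f at J1 fixed by 6)
b3 stroke→J1  (common-f at J1 fixed by 6)
b1 stroke→J2  (GY1: gyrator matches bond 0)
b2 stroke→J3  (J2: last free bond brings flow in)
b5 stroke→I1  (common-e at J3 fixed by 2)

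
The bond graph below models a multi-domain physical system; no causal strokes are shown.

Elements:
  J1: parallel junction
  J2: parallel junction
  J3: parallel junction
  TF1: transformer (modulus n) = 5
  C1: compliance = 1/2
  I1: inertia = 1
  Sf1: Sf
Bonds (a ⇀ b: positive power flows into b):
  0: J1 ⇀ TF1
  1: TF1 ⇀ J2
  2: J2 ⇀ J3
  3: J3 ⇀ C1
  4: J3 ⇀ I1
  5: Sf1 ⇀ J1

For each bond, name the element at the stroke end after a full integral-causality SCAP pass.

bond 5 stroke at Sf1  (Sf1: flow source, stroke at near end)
bond 0 stroke at J1  (only one effort-in slot at J1)
bond 1 stroke at TF1  (TF1 one-in-one-out from 0)
bond 2 stroke at J2  (J2: last free bond brings effort in)
bond 3 stroke at J3  (prefer integral on C1)
bond 4 stroke at I1  (J3 effort already set via bond 3)

b0 stroke→J1
b1 stroke→TF1
b2 stroke→J2
b3 stroke→J3
b4 stroke→I1
b5 stroke→Sf1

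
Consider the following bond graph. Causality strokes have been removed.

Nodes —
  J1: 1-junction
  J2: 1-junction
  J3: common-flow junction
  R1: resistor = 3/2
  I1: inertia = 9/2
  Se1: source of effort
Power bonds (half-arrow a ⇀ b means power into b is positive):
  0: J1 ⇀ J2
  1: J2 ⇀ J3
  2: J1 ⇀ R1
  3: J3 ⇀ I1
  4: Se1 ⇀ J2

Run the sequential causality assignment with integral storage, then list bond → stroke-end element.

β4 →J2  (Se1: effort source, stroke at far end)
β3 →I1  (prefer integral on I1)
β1 →J3  (J3 flow already set via bond 3)
β0 →J2  (J2 flow already set via bond 1)
β2 →J1  (1-jn J1 has f-setter on 0)

#0 |J2
#1 |J3
#2 |J1
#3 |I1
#4 |J2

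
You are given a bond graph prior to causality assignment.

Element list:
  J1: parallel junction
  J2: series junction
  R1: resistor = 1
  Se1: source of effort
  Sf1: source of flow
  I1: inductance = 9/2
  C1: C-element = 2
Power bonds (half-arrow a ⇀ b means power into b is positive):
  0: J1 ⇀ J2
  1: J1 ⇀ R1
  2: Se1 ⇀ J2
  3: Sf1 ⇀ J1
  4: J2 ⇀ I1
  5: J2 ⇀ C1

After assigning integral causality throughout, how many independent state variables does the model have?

2  (C1, I1 all integral)

β2 stroke at J2  (Se1: effort source, stroke at far end)
β3 stroke at Sf1  (source Sf1 imposes f)
β4 stroke at I1  (I1 integral (f out))
β0 stroke at J2  (common-f at J2 fixed by 4)
β5 stroke at J2  (1-jn J2 has f-setter on 4)
β1 stroke at J1  (closing 0-jn rule on J1)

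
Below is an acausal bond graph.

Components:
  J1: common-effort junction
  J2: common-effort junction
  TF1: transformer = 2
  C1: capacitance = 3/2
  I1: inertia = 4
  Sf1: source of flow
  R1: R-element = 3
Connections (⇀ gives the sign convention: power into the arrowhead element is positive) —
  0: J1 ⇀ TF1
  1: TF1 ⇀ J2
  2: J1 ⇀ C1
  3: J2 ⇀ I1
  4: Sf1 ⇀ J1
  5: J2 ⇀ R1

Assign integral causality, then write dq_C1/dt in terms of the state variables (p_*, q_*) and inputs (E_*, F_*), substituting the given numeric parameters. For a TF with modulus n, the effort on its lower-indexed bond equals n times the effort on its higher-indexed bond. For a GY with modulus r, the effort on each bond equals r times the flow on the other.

dq_C1/dt = F_Sf1 - p_I1/8 - q_C1/18

bond 4 stroke→Sf1  (Sf1: flow source, stroke at near end)
bond 2 stroke→J1  (prefer integral on C1)
bond 0 stroke→TF1  (common-e at J1 fixed by 2)
bond 1 stroke→J2  (TF TF1: opposite of bond 0)
bond 3 stroke→I1  (common-e at J2 fixed by 1)
bond 5 stroke→R1  (0-jn J2 has e-setter on 1)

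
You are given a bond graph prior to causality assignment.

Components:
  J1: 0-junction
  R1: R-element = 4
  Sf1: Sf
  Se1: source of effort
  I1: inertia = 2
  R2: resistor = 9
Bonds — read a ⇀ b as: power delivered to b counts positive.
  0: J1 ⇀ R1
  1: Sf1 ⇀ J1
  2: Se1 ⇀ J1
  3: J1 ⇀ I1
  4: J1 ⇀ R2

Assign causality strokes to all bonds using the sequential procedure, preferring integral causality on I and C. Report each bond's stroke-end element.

#0 |R1
#1 |Sf1
#2 |J1
#3 |I1
#4 |R2

β1 stroke→Sf1  (Sf1: flow source, stroke at near end)
β2 stroke→J1  (Se1: effort source, stroke at far end)
β0 stroke→R1  (0-jn J1 has e-setter on 2)
β3 stroke→I1  (common-e at J1 fixed by 2)
β4 stroke→R2  (0-jn J1 has e-setter on 2)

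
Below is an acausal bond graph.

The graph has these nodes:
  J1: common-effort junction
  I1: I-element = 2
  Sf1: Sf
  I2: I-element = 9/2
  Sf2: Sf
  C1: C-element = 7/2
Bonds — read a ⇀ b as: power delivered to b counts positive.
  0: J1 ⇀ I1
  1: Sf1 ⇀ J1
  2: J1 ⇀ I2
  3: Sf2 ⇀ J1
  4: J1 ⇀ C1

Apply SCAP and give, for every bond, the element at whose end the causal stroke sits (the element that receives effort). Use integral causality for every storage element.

b1 →Sf1  (source Sf1 imposes f)
b3 →Sf2  (Sf2 fixes flow; stroke at Sf2)
b0 →I1  (I1 outputs flow p/I1)
b2 →I2  (I2: I, integral causality)
b4 →J1  (only one effort-in slot at J1)

β0 |I1
β1 |Sf1
β2 |I2
β3 |Sf2
β4 |J1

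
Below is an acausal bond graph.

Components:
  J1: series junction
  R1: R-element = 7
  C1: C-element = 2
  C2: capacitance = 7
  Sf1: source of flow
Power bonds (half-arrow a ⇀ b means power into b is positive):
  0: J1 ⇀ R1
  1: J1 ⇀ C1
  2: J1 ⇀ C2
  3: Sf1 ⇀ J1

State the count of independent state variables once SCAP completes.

2  (C1, C2 all integral)

bond 3 →Sf1  (Sf1 (Sf) sets flow on bond)
bond 0 →J1  (J1 flow already set via bond 3)
bond 1 →J1  (J1: bond 3 brought flow, rest push out)
bond 2 →J1  (1-jn J1 has f-setter on 3)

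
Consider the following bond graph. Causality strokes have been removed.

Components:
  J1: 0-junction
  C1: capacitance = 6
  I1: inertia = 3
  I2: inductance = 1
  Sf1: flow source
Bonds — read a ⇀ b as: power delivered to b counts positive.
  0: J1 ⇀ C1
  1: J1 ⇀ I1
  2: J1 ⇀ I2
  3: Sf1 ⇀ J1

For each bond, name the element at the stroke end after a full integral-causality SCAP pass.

β0 stroke at J1
β1 stroke at I1
β2 stroke at I2
β3 stroke at Sf1

bond 3 |Sf1  (source Sf1 imposes f)
bond 0 |J1  (prefer integral on C1)
bond 1 |I1  (J1 effort already set via bond 0)
bond 2 |I2  (common-e at J1 fixed by 0)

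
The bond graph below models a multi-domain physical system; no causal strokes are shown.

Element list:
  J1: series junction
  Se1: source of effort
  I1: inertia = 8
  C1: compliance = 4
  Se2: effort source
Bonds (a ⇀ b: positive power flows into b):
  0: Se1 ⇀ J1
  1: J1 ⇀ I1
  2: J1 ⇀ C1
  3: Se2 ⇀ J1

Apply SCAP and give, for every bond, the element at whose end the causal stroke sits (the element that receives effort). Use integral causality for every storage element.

b0 stroke→J1  (Se1 (Se) sets effort on bond)
b3 stroke→J1  (source Se2 imposes e)
b1 stroke→I1  (I1: I, integral causality)
b2 stroke→J1  (common-f at J1 fixed by 1)

β0 stroke at J1
β1 stroke at I1
β2 stroke at J1
β3 stroke at J1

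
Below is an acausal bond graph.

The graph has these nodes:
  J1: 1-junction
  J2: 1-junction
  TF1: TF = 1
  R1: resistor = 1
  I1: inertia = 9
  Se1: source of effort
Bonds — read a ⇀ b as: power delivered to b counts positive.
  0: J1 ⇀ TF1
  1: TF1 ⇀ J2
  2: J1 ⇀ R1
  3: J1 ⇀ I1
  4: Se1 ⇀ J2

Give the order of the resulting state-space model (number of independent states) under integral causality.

1  (I1 all integral)

bond 4 |J2  (Se1 (Se) sets effort on bond)
bond 1 |TF1  (only one flow-in slot at J2)
bond 0 |J1  (TF1 one-in-one-out from 1)
bond 3 |I1  (prefer integral on I1)
bond 2 |J1  (common-f at J1 fixed by 3)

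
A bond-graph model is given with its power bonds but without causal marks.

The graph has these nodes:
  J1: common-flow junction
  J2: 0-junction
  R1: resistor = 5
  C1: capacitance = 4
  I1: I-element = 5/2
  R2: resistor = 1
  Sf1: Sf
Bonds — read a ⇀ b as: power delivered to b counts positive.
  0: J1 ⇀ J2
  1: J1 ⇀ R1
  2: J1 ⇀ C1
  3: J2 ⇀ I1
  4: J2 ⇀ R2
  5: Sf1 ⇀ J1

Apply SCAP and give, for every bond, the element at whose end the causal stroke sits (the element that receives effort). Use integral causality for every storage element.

#0 stroke at J1
#1 stroke at J1
#2 stroke at J1
#3 stroke at I1
#4 stroke at J2
#5 stroke at Sf1

#5 stroke at Sf1  (Sf1: flow source, stroke at near end)
#0 stroke at J1  (J1 flow already set via bond 5)
#1 stroke at J1  (common-f at J1 fixed by 5)
#2 stroke at J1  (J1 flow already set via bond 5)
#3 stroke at I1  (I1 outputs flow p/I1)
#4 stroke at J2  (J2 needs exactly one e-in)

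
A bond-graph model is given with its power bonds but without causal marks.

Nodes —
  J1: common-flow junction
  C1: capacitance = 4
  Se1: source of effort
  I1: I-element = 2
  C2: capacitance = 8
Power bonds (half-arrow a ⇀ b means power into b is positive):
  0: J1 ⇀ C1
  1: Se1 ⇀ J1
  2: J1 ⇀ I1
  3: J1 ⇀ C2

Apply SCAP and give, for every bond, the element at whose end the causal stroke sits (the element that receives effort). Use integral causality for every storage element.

#0 |J1
#1 |J1
#2 |I1
#3 |J1

bond 1 →J1  (Se1 (Se) sets effort on bond)
bond 0 →J1  (C1 integral (e out))
bond 2 →I1  (I1 outputs flow p/I1)
bond 3 →J1  (common-f at J1 fixed by 2)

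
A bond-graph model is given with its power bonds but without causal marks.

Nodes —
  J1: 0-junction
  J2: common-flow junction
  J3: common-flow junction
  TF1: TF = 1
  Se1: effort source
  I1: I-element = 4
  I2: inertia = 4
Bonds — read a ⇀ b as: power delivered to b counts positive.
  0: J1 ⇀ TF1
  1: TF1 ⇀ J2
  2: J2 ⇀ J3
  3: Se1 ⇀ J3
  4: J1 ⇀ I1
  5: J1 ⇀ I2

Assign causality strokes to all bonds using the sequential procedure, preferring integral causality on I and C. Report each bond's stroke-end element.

#0 →J1
#1 →TF1
#2 →J2
#3 →J3
#4 →I1
#5 →I2

β3 stroke at J3  (Se1 (Se) sets effort on bond)
β2 stroke at J2  (J3 needs exactly one f-in)
β1 stroke at TF1  (J2 needs exactly one f-in)
β0 stroke at J1  (TF1 one-in-one-out from 1)
β4 stroke at I1  (0-jn J1 has e-setter on 0)
β5 stroke at I2  (J1: bond 0 brought effort, rest push out)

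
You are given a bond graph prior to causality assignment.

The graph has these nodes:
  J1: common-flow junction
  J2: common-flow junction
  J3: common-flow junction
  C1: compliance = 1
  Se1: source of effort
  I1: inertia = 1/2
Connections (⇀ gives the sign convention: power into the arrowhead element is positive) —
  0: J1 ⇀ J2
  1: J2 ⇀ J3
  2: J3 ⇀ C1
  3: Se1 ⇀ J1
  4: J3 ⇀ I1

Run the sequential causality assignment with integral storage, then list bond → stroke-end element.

β0 stroke→J2
β1 stroke→J3
β2 stroke→J3
β3 stroke→J1
β4 stroke→I1

bond 3 stroke→J1  (source Se1 imposes e)
bond 0 stroke→J2  (closing 1-jn rule on J1)
bond 1 stroke→J3  (closing 1-jn rule on J2)
bond 2 stroke→J3  (prefer integral on C1)
bond 4 stroke→I1  (J3: last free bond brings flow in)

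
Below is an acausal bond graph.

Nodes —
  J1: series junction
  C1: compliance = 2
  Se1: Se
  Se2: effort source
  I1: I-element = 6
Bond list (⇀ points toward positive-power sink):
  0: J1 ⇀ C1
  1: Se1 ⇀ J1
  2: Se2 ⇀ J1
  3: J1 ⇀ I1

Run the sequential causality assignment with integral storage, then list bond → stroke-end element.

#1 |J1  (Se1 fixes effort; stroke away)
#2 |J1  (Se2: effort source, stroke at far end)
#0 |J1  (prefer integral on C1)
#3 |I1  (J1 needs exactly one f-in)

#0 |J1
#1 |J1
#2 |J1
#3 |I1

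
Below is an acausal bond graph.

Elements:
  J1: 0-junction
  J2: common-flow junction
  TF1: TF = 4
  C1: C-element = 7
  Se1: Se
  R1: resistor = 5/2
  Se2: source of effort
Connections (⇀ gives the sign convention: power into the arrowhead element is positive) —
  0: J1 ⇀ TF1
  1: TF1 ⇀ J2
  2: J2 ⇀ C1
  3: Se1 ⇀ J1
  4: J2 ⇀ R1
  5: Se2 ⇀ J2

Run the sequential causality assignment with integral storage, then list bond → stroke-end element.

β3 →J1  (Se1 fixes effort; stroke away)
β5 →J2  (Se2 (Se) sets effort on bond)
β0 →TF1  (0-jn J1 has e-setter on 3)
β1 →J2  (TF1: transformer flips bond 0)
β2 →J2  (C1 integral (e out))
β4 →R1  (only one flow-in slot at J2)

β0 stroke→TF1
β1 stroke→J2
β2 stroke→J2
β3 stroke→J1
β4 stroke→R1
β5 stroke→J2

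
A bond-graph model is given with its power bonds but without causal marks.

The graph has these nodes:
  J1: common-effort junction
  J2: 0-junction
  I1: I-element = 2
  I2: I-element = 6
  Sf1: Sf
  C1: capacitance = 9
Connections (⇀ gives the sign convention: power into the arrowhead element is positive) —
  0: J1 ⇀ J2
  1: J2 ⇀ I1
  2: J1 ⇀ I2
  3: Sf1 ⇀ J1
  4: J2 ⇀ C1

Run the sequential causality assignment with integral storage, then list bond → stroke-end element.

#3 stroke at Sf1  (Sf1 (Sf) sets flow on bond)
#1 stroke at I1  (I1 integral (f out))
#2 stroke at I2  (I2 integral (f out))
#0 stroke at J1  (closing 0-jn rule on J1)
#4 stroke at J2  (J2: last free bond brings effort in)

b0 stroke→J1
b1 stroke→I1
b2 stroke→I2
b3 stroke→Sf1
b4 stroke→J2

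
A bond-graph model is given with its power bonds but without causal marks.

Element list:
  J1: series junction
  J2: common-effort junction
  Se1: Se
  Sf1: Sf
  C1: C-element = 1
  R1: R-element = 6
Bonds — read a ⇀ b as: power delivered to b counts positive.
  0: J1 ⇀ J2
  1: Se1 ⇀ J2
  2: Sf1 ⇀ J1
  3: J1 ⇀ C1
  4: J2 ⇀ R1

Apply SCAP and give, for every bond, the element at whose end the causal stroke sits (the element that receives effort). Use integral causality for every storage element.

β0 |J1
β1 |J2
β2 |Sf1
β3 |J1
β4 |R1

#1 |J2  (Se1 (Se) sets effort on bond)
#2 |Sf1  (Sf1 (Sf) sets flow on bond)
#0 |J1  (common-f at J1 fixed by 2)
#3 |J1  (J1: bond 2 brought flow, rest push out)
#4 |R1  (common-e at J2 fixed by 1)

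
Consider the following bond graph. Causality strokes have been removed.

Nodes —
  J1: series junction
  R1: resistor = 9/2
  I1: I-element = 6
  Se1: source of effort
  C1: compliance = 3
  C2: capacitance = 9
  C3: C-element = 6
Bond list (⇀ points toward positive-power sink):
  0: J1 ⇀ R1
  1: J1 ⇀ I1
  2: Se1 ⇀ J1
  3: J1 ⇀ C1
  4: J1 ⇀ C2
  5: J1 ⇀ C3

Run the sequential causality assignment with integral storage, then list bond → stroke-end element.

b0 stroke at J1
b1 stroke at I1
b2 stroke at J1
b3 stroke at J1
b4 stroke at J1
b5 stroke at J1

b2 stroke→J1  (Se1 (Se) sets effort on bond)
b1 stroke→I1  (prefer integral on I1)
b0 stroke→J1  (J1 flow already set via bond 1)
b3 stroke→J1  (J1 flow already set via bond 1)
b4 stroke→J1  (J1 flow already set via bond 1)
b5 stroke→J1  (1-jn J1 has f-setter on 1)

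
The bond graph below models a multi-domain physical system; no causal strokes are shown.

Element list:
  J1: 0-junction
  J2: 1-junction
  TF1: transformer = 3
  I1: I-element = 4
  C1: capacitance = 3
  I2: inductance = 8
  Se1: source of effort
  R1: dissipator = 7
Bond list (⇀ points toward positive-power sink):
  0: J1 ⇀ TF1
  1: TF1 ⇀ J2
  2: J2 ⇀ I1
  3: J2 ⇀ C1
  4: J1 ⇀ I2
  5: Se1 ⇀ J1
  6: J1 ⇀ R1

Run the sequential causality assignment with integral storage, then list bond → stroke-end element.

b0 stroke at TF1
b1 stroke at J2
b2 stroke at I1
b3 stroke at J2
b4 stroke at I2
b5 stroke at J1
b6 stroke at R1

#5 stroke at J1  (Se1 fixes effort; stroke away)
#0 stroke at TF1  (J1: bond 5 brought effort, rest push out)
#4 stroke at I2  (0-jn J1 has e-setter on 5)
#6 stroke at R1  (0-jn J1 has e-setter on 5)
#1 stroke at J2  (TF1: transformer flips bond 0)
#2 stroke at I1  (I1: I, integral causality)
#3 stroke at J2  (J2 flow already set via bond 2)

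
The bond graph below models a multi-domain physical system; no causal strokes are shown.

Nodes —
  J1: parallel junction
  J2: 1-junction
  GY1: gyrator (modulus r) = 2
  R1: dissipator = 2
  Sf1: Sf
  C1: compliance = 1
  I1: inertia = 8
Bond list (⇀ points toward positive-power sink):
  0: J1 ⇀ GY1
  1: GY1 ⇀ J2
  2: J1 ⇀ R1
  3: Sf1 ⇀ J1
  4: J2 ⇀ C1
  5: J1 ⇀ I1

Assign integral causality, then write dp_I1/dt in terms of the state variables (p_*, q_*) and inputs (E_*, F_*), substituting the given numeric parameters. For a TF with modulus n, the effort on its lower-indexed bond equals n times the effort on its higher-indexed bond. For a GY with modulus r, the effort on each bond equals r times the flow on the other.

dp_I1/dt = 2*F_Sf1 - p_I1/4 - q_C1

b3 stroke at Sf1  (Sf1 fixes flow; stroke at Sf1)
b4 stroke at J2  (prefer integral on C1)
b1 stroke at GY1  (J2 needs exactly one f-in)
b0 stroke at GY1  (GY1 both-in/both-out from 1)
b5 stroke at I1  (prefer integral on I1)
b2 stroke at J1  (only one effort-in slot at J1)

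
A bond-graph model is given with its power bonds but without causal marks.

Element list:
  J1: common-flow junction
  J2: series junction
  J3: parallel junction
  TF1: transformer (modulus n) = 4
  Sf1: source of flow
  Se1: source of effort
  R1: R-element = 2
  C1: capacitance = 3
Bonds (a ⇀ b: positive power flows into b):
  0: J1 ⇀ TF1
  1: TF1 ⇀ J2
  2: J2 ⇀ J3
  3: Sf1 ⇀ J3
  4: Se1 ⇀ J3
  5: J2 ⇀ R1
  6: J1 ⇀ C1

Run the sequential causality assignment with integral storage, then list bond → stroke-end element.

#3 stroke→Sf1  (Sf1 fixes flow; stroke at Sf1)
#4 stroke→J3  (Se1 fixes effort; stroke away)
#2 stroke→J2  (J3 effort already set via bond 4)
#6 stroke→J1  (prefer integral on C1)
#0 stroke→TF1  (J1: last free bond brings flow in)
#1 stroke→J2  (through TF1, causality passes straight; one stroke at TF1)
#5 stroke→R1  (J2 needs exactly one f-in)

bond 0 →TF1
bond 1 →J2
bond 2 →J2
bond 3 →Sf1
bond 4 →J3
bond 5 →R1
bond 6 →J1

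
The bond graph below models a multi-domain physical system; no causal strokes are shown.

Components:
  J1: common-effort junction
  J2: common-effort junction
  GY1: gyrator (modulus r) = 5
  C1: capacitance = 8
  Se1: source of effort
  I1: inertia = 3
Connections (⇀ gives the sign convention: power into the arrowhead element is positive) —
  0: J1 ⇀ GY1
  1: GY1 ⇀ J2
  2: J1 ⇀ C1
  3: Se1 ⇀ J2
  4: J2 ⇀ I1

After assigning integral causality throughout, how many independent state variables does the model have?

2  (C1, I1 all integral)

b3 stroke→J2  (Se1 fixes effort; stroke away)
b1 stroke→GY1  (J2 effort already set via bond 3)
b4 stroke→I1  (0-jn J2 has e-setter on 3)
b0 stroke→GY1  (GY GY1: same side as bond 1)
b2 stroke→J1  (J1: last free bond brings effort in)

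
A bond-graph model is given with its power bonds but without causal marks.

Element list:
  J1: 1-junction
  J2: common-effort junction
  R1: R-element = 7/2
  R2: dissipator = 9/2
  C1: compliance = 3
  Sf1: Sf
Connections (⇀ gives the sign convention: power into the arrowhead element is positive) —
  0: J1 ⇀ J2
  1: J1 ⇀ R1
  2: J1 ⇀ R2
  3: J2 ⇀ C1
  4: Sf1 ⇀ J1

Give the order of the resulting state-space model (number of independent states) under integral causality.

β4 |Sf1  (Sf1: flow source, stroke at near end)
β0 |J1  (common-f at J1 fixed by 4)
β1 |J1  (1-jn J1 has f-setter on 4)
β2 |J1  (J1 flow already set via bond 4)
β3 |J2  (only one effort-in slot at J2)

1  (C1 all integral)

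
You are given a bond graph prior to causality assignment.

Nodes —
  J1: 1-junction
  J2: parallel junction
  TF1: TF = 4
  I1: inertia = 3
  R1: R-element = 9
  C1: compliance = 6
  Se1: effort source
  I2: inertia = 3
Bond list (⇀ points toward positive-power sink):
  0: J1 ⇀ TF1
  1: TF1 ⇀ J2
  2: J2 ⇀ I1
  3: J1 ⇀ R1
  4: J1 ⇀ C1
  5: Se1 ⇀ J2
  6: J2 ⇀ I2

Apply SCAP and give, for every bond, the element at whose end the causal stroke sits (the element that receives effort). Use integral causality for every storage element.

#0 stroke→J1
#1 stroke→TF1
#2 stroke→I1
#3 stroke→R1
#4 stroke→J1
#5 stroke→J2
#6 stroke→I2

#5 →J2  (source Se1 imposes e)
#1 →TF1  (0-jn J2 has e-setter on 5)
#2 →I1  (common-e at J2 fixed by 5)
#6 →I2  (J2 effort already set via bond 5)
#0 →J1  (TF1 one-in-one-out from 1)
#4 →J1  (C1 integral (e out))
#3 →R1  (J1: last free bond brings flow in)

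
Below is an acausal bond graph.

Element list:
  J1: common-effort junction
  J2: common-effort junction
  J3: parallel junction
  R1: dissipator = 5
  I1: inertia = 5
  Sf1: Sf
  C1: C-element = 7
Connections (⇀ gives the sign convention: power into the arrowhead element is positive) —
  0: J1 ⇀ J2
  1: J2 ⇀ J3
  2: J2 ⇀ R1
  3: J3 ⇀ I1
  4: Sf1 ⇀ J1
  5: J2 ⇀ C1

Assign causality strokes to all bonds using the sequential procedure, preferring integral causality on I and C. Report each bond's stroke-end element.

b0 stroke→J1
b1 stroke→J3
b2 stroke→R1
b3 stroke→I1
b4 stroke→Sf1
b5 stroke→J2

#4 |Sf1  (Sf1 fixes flow; stroke at Sf1)
#0 |J1  (only one effort-in slot at J1)
#3 |I1  (prefer integral on I1)
#1 |J3  (only one effort-in slot at J3)
#5 |J2  (C1: C, integral causality)
#2 |R1  (0-jn J2 has e-setter on 5)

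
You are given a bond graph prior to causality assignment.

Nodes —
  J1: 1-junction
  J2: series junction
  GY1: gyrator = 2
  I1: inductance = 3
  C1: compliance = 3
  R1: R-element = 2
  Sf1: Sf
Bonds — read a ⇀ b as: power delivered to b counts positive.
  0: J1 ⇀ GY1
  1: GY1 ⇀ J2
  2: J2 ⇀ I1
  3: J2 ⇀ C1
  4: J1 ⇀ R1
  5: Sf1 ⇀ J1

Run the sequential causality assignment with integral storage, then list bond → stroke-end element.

#5 stroke→Sf1  (Sf1 fixes flow; stroke at Sf1)
#0 stroke→J1  (J1 flow already set via bond 5)
#4 stroke→J1  (J1: bond 5 brought flow, rest push out)
#1 stroke→J2  (through GY1, causality inverts; strokes same side of GY1)
#2 stroke→I1  (I1: I, integral causality)
#3 stroke→J2  (J2: bond 2 brought flow, rest push out)

bond 0 stroke→J1
bond 1 stroke→J2
bond 2 stroke→I1
bond 3 stroke→J2
bond 4 stroke→J1
bond 5 stroke→Sf1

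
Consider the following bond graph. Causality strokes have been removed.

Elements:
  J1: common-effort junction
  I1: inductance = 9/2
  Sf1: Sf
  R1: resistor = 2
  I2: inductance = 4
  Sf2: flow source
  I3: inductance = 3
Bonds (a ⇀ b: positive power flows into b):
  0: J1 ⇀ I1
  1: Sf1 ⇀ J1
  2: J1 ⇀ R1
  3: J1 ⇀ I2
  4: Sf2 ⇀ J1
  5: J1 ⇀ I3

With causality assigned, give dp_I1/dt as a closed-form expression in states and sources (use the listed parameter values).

dp_I1/dt = 2*F_Sf1 + 2*F_Sf2 - 4*p_I1/9 - p_I2/2 - 2*p_I3/3

β1 |Sf1  (source Sf1 imposes f)
β4 |Sf2  (Sf2 (Sf) sets flow on bond)
β0 |I1  (I1 outputs flow p/I1)
β3 |I2  (I2 outputs flow p/I2)
β5 |I3  (I3 outputs flow p/I3)
β2 |J1  (only one effort-in slot at J1)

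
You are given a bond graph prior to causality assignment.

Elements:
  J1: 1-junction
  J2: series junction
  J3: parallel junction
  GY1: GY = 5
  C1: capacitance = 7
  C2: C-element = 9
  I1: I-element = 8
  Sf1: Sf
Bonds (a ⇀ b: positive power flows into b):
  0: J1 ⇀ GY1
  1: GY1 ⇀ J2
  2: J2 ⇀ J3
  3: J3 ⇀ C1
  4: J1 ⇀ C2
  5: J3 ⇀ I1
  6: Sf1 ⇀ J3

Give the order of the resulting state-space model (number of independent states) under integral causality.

b6 |Sf1  (Sf1 (Sf) sets flow on bond)
b3 |J3  (C1 outputs effort q/C1)
b2 |J2  (0-jn J3 has e-setter on 3)
b5 |I1  (J3: bond 3 brought effort, rest push out)
b1 |GY1  (only one flow-in slot at J2)
b0 |GY1  (GY GY1: same side as bond 1)
b4 |J1  (common-f at J1 fixed by 0)

3  (C1, C2, I1 all integral)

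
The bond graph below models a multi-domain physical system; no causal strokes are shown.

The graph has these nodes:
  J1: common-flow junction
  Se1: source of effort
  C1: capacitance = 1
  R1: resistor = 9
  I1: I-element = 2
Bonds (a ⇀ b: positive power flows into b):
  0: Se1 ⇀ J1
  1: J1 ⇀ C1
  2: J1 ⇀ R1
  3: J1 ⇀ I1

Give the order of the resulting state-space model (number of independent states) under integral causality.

b0 →J1  (source Se1 imposes e)
b1 →J1  (C1 integral (e out))
b3 →I1  (I1: I, integral causality)
b2 →J1  (J1: bond 3 brought flow, rest push out)

2  (C1, I1 all integral)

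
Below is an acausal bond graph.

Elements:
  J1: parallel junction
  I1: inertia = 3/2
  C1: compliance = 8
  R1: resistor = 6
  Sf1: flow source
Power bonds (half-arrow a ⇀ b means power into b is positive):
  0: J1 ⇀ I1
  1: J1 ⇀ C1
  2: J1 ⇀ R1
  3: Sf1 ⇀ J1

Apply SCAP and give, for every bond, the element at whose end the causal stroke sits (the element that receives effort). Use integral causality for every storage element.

bond 3 stroke→Sf1  (Sf1 fixes flow; stroke at Sf1)
bond 0 stroke→I1  (I1: I, integral causality)
bond 1 stroke→J1  (prefer integral on C1)
bond 2 stroke→R1  (J1: bond 1 brought effort, rest push out)

β0 |I1
β1 |J1
β2 |R1
β3 |Sf1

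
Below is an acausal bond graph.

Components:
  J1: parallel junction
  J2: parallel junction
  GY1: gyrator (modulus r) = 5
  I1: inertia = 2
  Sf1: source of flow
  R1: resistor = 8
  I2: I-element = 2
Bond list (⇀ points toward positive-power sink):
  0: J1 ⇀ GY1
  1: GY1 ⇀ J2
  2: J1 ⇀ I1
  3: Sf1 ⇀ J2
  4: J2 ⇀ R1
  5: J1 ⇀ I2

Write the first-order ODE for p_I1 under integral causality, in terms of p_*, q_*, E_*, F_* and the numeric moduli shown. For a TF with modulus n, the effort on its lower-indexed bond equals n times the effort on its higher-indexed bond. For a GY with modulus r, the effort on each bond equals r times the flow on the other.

bond 3 stroke at Sf1  (Sf1: flow source, stroke at near end)
bond 2 stroke at I1  (I1 outputs flow p/I1)
bond 5 stroke at I2  (I2 outputs flow p/I2)
bond 0 stroke at J1  (J1: last free bond brings effort in)
bond 1 stroke at J2  (GY1 both-in/both-out from 0)
bond 4 stroke at R1  (common-e at J2 fixed by 1)

dp_I1/dt = -5*F_Sf1 - 25*p_I1/16 - 25*p_I2/16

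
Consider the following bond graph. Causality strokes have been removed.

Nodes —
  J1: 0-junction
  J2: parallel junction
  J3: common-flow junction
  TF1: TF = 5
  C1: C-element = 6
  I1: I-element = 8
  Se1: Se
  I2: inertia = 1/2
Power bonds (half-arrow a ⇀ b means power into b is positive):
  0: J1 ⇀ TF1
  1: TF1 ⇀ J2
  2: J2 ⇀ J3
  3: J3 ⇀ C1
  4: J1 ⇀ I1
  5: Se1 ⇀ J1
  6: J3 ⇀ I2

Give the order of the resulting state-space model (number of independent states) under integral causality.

bond 5 stroke→J1  (Se1: effort source, stroke at far end)
bond 0 stroke→TF1  (common-e at J1 fixed by 5)
bond 4 stroke→I1  (common-e at J1 fixed by 5)
bond 1 stroke→J2  (TF1 one-in-one-out from 0)
bond 2 stroke→J3  (common-e at J2 fixed by 1)
bond 3 stroke→J3  (C1: C, integral causality)
bond 6 stroke→I2  (J3 needs exactly one f-in)

3  (C1, I1, I2 all integral)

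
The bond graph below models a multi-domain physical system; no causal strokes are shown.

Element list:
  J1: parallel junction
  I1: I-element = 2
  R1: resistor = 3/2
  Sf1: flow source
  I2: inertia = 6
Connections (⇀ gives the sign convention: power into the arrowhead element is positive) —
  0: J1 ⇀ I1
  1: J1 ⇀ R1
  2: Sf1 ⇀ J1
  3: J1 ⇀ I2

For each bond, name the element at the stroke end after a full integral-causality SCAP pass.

bond 0 stroke→I1
bond 1 stroke→J1
bond 2 stroke→Sf1
bond 3 stroke→I2

β2 stroke→Sf1  (Sf1 (Sf) sets flow on bond)
β0 stroke→I1  (I1 integral (f out))
β3 stroke→I2  (prefer integral on I2)
β1 stroke→J1  (J1: last free bond brings effort in)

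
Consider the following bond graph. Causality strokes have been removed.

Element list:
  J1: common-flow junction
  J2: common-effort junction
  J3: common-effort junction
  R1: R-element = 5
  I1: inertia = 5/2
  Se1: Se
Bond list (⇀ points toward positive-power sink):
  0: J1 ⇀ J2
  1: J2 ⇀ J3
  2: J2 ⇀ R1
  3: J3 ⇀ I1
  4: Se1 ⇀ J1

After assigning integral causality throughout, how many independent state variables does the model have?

#4 stroke→J1  (source Se1 imposes e)
#0 stroke→J2  (J1: last free bond brings flow in)
#1 stroke→J3  (J2: bond 0 brought effort, rest push out)
#2 stroke→R1  (0-jn J2 has e-setter on 0)
#3 stroke→I1  (J3: bond 1 brought effort, rest push out)

1  (I1 all integral)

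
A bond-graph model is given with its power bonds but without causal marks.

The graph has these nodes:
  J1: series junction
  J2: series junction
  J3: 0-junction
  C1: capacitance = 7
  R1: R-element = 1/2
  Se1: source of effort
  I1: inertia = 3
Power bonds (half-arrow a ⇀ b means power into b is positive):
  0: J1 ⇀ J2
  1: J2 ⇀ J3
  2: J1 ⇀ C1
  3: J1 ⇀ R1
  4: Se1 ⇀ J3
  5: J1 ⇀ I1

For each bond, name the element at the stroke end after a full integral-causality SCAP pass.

β0 →J1
β1 →J2
β2 →J1
β3 →J1
β4 →J3
β5 →I1

#4 stroke→J3  (Se1: effort source, stroke at far end)
#1 stroke→J2  (J3 effort already set via bond 4)
#0 stroke→J1  (only one flow-in slot at J2)
#2 stroke→J1  (C1: C, integral causality)
#5 stroke→I1  (I1 outputs flow p/I1)
#3 stroke→J1  (common-f at J1 fixed by 5)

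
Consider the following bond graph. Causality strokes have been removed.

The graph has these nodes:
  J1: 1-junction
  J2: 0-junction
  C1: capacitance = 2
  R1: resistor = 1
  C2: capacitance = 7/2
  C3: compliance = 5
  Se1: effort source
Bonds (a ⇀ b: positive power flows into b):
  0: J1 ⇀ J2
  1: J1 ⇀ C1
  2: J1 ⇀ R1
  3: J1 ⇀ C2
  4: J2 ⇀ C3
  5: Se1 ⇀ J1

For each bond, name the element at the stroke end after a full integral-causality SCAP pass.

b0 stroke at J1
b1 stroke at J1
b2 stroke at R1
b3 stroke at J1
b4 stroke at J2
b5 stroke at J1

bond 5 |J1  (Se1 fixes effort; stroke away)
bond 1 |J1  (C1 outputs effort q/C1)
bond 3 |J1  (C2 outputs effort q/C2)
bond 4 |J2  (prefer integral on C3)
bond 0 |J1  (0-jn J2 has e-setter on 4)
bond 2 |R1  (J1 needs exactly one f-in)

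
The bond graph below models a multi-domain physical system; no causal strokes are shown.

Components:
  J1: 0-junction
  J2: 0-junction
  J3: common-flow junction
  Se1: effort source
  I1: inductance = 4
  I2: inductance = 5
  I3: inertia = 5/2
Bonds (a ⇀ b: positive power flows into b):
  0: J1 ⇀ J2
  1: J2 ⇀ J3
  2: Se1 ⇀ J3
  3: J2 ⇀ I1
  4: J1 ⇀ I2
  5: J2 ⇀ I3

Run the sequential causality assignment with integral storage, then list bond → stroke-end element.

β2 |J3  (Se1: effort source, stroke at far end)
β1 |J2  (only one flow-in slot at J3)
β0 |J1  (J2: bond 1 brought effort, rest push out)
β3 |I1  (J2 effort already set via bond 1)
β5 |I3  (0-jn J2 has e-setter on 1)
β4 |I2  (J1: bond 0 brought effort, rest push out)

β0 stroke at J1
β1 stroke at J2
β2 stroke at J3
β3 stroke at I1
β4 stroke at I2
β5 stroke at I3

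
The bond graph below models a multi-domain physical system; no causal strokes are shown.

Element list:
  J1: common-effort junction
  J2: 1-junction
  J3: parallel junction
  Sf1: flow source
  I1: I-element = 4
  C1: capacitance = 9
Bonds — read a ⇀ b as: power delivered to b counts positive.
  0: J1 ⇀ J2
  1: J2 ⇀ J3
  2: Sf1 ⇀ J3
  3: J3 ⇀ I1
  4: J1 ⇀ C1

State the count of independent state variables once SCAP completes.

2  (C1, I1 all integral)

bond 2 stroke at Sf1  (Sf1: flow source, stroke at near end)
bond 3 stroke at I1  (I1 integral (f out))
bond 1 stroke at J3  (J3 needs exactly one e-in)
bond 0 stroke at J2  (common-f at J2 fixed by 1)
bond 4 stroke at J1  (closing 0-jn rule on J1)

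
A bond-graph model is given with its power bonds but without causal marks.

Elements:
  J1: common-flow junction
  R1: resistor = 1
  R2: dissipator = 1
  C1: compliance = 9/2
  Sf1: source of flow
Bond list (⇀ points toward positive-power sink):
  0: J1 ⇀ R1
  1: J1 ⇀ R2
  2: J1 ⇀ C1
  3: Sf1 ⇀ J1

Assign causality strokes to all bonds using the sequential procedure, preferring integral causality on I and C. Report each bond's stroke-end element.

#3 stroke at Sf1  (Sf1 fixes flow; stroke at Sf1)
#0 stroke at J1  (common-f at J1 fixed by 3)
#1 stroke at J1  (common-f at J1 fixed by 3)
#2 stroke at J1  (J1 flow already set via bond 3)

b0 |J1
b1 |J1
b2 |J1
b3 |Sf1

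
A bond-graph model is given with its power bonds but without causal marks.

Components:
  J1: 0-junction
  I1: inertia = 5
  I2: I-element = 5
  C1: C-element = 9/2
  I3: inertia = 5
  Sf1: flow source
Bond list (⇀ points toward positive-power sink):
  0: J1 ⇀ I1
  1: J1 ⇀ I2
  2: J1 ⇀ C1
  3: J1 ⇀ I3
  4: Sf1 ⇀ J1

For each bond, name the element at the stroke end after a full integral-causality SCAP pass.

#4 →Sf1  (Sf1: flow source, stroke at near end)
#0 →I1  (I1 integral (f out))
#1 →I2  (I2 outputs flow p/I2)
#2 →J1  (prefer integral on C1)
#3 →I3  (J1 effort already set via bond 2)

b0 →I1
b1 →I2
b2 →J1
b3 →I3
b4 →Sf1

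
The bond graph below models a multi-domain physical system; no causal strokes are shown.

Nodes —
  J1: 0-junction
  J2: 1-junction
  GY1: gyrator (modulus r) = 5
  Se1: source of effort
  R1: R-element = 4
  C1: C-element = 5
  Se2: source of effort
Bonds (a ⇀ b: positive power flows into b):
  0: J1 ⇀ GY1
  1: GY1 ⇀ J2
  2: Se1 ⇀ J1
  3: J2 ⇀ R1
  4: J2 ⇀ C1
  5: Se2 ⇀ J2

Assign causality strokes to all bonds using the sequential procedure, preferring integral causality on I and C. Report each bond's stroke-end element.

β0 |GY1
β1 |GY1
β2 |J1
β3 |J2
β4 |J2
β5 |J2

β2 |J1  (Se1 fixes effort; stroke away)
β5 |J2  (Se2 fixes effort; stroke away)
β0 |GY1  (common-e at J1 fixed by 2)
β1 |GY1  (through GY1, causality inverts; strokes same side of GY1)
β3 |J2  (J2: bond 1 brought flow, rest push out)
β4 |J2  (common-f at J2 fixed by 1)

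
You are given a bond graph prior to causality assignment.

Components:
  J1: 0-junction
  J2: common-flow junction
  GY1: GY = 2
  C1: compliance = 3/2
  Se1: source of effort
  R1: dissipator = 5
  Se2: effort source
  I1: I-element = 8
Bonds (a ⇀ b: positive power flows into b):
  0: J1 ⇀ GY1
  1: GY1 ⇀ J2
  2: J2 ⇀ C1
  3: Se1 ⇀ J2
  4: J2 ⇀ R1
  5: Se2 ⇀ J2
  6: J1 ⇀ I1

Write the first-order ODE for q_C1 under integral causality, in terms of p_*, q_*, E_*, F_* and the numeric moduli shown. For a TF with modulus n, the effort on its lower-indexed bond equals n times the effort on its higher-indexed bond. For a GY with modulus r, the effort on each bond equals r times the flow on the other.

#3 →J2  (Se1: effort source, stroke at far end)
#5 →J2  (Se2 (Se) sets effort on bond)
#2 →J2  (C1 integral (e out))
#6 →I1  (I1: I, integral causality)
#0 →J1  (closing 0-jn rule on J1)
#1 →J2  (GY1 both-in/both-out from 0)
#4 →R1  (J2 needs exactly one f-in)

dq_C1/dt = E_Se1/5 + E_Se2/5 - p_I1/20 - 2*q_C1/15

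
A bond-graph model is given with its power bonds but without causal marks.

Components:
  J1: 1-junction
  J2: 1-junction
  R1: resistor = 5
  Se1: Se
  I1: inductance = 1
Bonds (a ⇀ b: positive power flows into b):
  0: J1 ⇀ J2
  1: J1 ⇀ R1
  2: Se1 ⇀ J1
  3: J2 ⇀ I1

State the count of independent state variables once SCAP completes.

b2 |J1  (Se1 fixes effort; stroke away)
b3 |I1  (I1 outputs flow p/I1)
b0 |J2  (common-f at J2 fixed by 3)
b1 |J1  (J1 flow already set via bond 0)

1  (I1 all integral)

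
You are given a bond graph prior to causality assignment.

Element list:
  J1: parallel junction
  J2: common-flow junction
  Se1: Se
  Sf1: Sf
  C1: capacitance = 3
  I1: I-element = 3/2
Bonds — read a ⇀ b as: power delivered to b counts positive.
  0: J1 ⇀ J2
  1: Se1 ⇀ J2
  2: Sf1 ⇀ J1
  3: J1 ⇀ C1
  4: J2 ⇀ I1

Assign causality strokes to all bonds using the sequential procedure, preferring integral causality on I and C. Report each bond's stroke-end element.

bond 0 stroke at J2
bond 1 stroke at J2
bond 2 stroke at Sf1
bond 3 stroke at J1
bond 4 stroke at I1

β1 →J2  (Se1: effort source, stroke at far end)
β2 →Sf1  (Sf1: flow source, stroke at near end)
β3 →J1  (C1 integral (e out))
β0 →J2  (J1: bond 3 brought effort, rest push out)
β4 →I1  (closing 1-jn rule on J2)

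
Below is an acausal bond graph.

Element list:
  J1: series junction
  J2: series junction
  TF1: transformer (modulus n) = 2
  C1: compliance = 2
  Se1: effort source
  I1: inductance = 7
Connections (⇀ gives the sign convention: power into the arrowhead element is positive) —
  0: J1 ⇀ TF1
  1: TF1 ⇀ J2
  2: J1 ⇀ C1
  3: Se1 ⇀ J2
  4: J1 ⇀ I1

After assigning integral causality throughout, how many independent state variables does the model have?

β3 stroke→J2  (Se1 fixes effort; stroke away)
β1 stroke→TF1  (J2 needs exactly one f-in)
β0 stroke→J1  (TF1: transformer flips bond 1)
β2 stroke→J1  (C1 outputs effort q/C1)
β4 stroke→I1  (J1: last free bond brings flow in)

2  (C1, I1 all integral)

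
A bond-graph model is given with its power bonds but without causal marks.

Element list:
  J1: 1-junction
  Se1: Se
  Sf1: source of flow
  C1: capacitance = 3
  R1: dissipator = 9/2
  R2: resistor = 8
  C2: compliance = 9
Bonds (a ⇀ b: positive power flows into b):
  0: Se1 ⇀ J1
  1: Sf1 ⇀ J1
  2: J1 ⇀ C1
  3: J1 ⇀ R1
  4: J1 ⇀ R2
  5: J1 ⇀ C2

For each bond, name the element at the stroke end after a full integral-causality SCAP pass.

#0 stroke→J1  (Se1: effort source, stroke at far end)
#1 stroke→Sf1  (Sf1: flow source, stroke at near end)
#2 stroke→J1  (J1 flow already set via bond 1)
#3 stroke→J1  (1-jn J1 has f-setter on 1)
#4 stroke→J1  (J1: bond 1 brought flow, rest push out)
#5 stroke→J1  (common-f at J1 fixed by 1)

#0 |J1
#1 |Sf1
#2 |J1
#3 |J1
#4 |J1
#5 |J1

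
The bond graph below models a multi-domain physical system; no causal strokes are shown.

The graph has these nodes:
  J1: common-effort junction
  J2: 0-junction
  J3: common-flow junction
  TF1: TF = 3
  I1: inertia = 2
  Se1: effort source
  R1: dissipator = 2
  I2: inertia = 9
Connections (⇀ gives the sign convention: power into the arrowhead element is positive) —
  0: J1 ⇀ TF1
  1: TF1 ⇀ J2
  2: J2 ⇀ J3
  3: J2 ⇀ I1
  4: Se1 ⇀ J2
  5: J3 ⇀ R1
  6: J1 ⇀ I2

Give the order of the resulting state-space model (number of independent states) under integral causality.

b4 stroke at J2  (Se1 (Se) sets effort on bond)
b1 stroke at TF1  (J2 effort already set via bond 4)
b2 stroke at J3  (common-e at J2 fixed by 4)
b3 stroke at I1  (J2 effort already set via bond 4)
b5 stroke at R1  (J3 needs exactly one f-in)
b0 stroke at J1  (TF1: transformer flips bond 1)
b6 stroke at I2  (0-jn J1 has e-setter on 0)

2  (I1, I2 all integral)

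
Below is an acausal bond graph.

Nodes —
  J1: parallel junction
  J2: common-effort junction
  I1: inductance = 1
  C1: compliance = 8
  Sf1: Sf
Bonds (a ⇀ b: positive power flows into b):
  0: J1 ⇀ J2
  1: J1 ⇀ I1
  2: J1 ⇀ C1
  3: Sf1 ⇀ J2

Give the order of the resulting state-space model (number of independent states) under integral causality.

2  (C1, I1 all integral)

bond 3 stroke→Sf1  (Sf1: flow source, stroke at near end)
bond 0 stroke→J2  (closing 0-jn rule on J2)
bond 1 stroke→I1  (I1: I, integral causality)
bond 2 stroke→J1  (only one effort-in slot at J1)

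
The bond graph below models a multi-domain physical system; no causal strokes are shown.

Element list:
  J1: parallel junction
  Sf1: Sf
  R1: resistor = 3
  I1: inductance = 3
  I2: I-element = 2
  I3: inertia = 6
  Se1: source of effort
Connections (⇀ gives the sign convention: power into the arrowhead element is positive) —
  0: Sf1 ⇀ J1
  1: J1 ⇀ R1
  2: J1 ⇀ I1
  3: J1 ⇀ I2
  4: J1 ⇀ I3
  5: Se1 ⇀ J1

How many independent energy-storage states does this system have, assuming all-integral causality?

3  (I1, I2, I3 all integral)

β0 →Sf1  (source Sf1 imposes f)
β5 →J1  (Se1 fixes effort; stroke away)
β1 →R1  (0-jn J1 has e-setter on 5)
β2 →I1  (common-e at J1 fixed by 5)
β3 →I2  (J1 effort already set via bond 5)
β4 →I3  (0-jn J1 has e-setter on 5)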